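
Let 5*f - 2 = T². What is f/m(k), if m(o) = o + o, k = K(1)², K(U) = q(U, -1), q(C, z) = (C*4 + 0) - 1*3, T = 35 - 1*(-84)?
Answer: 14163/10 ≈ 1416.3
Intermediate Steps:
T = 119 (T = 35 + 84 = 119)
q(C, z) = -3 + 4*C (q(C, z) = (4*C + 0) - 3 = 4*C - 3 = -3 + 4*C)
K(U) = -3 + 4*U
k = 1 (k = (-3 + 4*1)² = (-3 + 4)² = 1² = 1)
m(o) = 2*o
f = 14163/5 (f = ⅖ + (⅕)*119² = ⅖ + (⅕)*14161 = ⅖ + 14161/5 = 14163/5 ≈ 2832.6)
f/m(k) = 14163/(5*((2*1))) = (14163/5)/2 = (14163/5)*(½) = 14163/10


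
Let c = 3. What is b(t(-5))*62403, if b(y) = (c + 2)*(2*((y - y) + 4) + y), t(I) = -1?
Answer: 2184105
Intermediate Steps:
b(y) = 40 + 5*y (b(y) = (3 + 2)*(2*((y - y) + 4) + y) = 5*(2*(0 + 4) + y) = 5*(2*4 + y) = 5*(8 + y) = 40 + 5*y)
b(t(-5))*62403 = (40 + 5*(-1))*62403 = (40 - 5)*62403 = 35*62403 = 2184105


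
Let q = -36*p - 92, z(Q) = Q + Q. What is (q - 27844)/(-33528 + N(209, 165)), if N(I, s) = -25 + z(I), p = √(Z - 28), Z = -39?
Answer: 9312/11045 + 12*I*√67/11045 ≈ 0.8431 + 0.0088931*I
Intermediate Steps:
z(Q) = 2*Q
p = I*√67 (p = √(-39 - 28) = √(-67) = I*√67 ≈ 8.1853*I)
N(I, s) = -25 + 2*I
q = -92 - 36*I*√67 (q = -36*I*√67 - 92 = -92 - 36*I*√67 ≈ -92.0 - 294.67*I)
(q - 27844)/(-33528 + N(209, 165)) = ((-92 - 36*I*√67) - 27844)/(-33528 + (-25 + 2*209)) = (-27936 - 36*I*√67)/(-33528 + (-25 + 418)) = (-27936 - 36*I*√67)/(-33528 + 393) = (-27936 - 36*I*√67)/(-33135) = (-27936 - 36*I*√67)*(-1/33135) = 9312/11045 + 12*I*√67/11045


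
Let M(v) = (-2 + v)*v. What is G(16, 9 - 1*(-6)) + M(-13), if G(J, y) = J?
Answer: 211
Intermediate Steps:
M(v) = v*(-2 + v)
G(16, 9 - 1*(-6)) + M(-13) = 16 - 13*(-2 - 13) = 16 - 13*(-15) = 16 + 195 = 211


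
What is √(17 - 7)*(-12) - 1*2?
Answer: -2 - 12*√10 ≈ -39.947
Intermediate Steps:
√(17 - 7)*(-12) - 1*2 = √10*(-12) - 2 = -12*√10 - 2 = -2 - 12*√10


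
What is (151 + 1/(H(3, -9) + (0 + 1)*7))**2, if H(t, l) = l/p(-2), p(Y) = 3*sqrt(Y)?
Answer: (-2033519*I + 958548*sqrt(2))/(-89*I + 42*sqrt(2)) ≈ 22841.0 - 11.985*I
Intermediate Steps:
H(t, l) = -I*l*sqrt(2)/6 (H(t, l) = l/((3*sqrt(-2))) = l/((3*(I*sqrt(2)))) = l/((3*I*sqrt(2))) = l*(-I*sqrt(2)/6) = -I*l*sqrt(2)/6)
(151 + 1/(H(3, -9) + (0 + 1)*7))**2 = (151 + 1/(-1/6*I*(-9)*sqrt(2) + (0 + 1)*7))**2 = (151 + 1/(3*I*sqrt(2)/2 + 1*7))**2 = (151 + 1/(3*I*sqrt(2)/2 + 7))**2 = (151 + 1/(7 + 3*I*sqrt(2)/2))**2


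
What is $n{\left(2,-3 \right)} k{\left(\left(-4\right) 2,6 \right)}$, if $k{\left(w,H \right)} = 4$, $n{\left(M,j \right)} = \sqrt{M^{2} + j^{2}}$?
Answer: $4 \sqrt{13} \approx 14.422$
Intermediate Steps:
$n{\left(2,-3 \right)} k{\left(\left(-4\right) 2,6 \right)} = \sqrt{2^{2} + \left(-3\right)^{2}} \cdot 4 = \sqrt{4 + 9} \cdot 4 = \sqrt{13} \cdot 4 = 4 \sqrt{13}$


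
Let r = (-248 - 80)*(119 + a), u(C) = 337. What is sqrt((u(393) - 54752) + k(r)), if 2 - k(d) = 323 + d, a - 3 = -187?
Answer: 2*I*sqrt(19014) ≈ 275.78*I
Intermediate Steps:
a = -184 (a = 3 - 187 = -184)
r = 21320 (r = (-248 - 80)*(119 - 184) = -328*(-65) = 21320)
k(d) = -321 - d (k(d) = 2 - (323 + d) = 2 + (-323 - d) = -321 - d)
sqrt((u(393) - 54752) + k(r)) = sqrt((337 - 54752) + (-321 - 1*21320)) = sqrt(-54415 + (-321 - 21320)) = sqrt(-54415 - 21641) = sqrt(-76056) = 2*I*sqrt(19014)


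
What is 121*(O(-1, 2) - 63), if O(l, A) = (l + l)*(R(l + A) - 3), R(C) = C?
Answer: -7139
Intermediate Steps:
O(l, A) = 2*l*(-3 + A + l) (O(l, A) = (l + l)*((l + A) - 3) = (2*l)*((A + l) - 3) = (2*l)*(-3 + A + l) = 2*l*(-3 + A + l))
121*(O(-1, 2) - 63) = 121*(2*(-1)*(-3 + 2 - 1) - 63) = 121*(2*(-1)*(-2) - 63) = 121*(4 - 63) = 121*(-59) = -7139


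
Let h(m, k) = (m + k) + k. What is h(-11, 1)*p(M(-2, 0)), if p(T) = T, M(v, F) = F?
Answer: 0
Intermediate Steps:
h(m, k) = m + 2*k (h(m, k) = (k + m) + k = m + 2*k)
h(-11, 1)*p(M(-2, 0)) = (-11 + 2*1)*0 = (-11 + 2)*0 = -9*0 = 0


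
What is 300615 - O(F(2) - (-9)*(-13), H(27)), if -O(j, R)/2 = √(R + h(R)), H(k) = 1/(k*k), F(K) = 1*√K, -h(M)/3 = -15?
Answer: 300615 + 2*√32806/27 ≈ 3.0063e+5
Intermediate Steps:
h(M) = 45 (h(M) = -3*(-15) = 45)
F(K) = √K
H(k) = k⁻² (H(k) = 1/(k²) = k⁻²)
O(j, R) = -2*√(45 + R) (O(j, R) = -2*√(R + 45) = -2*√(45 + R))
300615 - O(F(2) - (-9)*(-13), H(27)) = 300615 - (-2)*√(45 + 27⁻²) = 300615 - (-2)*√(45 + 1/729) = 300615 - (-2)*√(32806/729) = 300615 - (-2)*√32806/27 = 300615 + 2*√32806/27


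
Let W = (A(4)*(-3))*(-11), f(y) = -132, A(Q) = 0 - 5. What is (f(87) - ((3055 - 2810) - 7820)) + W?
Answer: 7278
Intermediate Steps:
A(Q) = -5
W = -165 (W = -5*(-3)*(-11) = 15*(-11) = -165)
(f(87) - ((3055 - 2810) - 7820)) + W = (-132 - ((3055 - 2810) - 7820)) - 165 = (-132 - (245 - 7820)) - 165 = (-132 - 1*(-7575)) - 165 = (-132 + 7575) - 165 = 7443 - 165 = 7278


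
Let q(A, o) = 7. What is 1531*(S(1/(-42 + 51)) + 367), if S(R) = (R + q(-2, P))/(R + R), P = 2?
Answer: 610869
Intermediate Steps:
S(R) = (7 + R)/(2*R) (S(R) = (R + 7)/(R + R) = (7 + R)/((2*R)) = (7 + R)*(1/(2*R)) = (7 + R)/(2*R))
1531*(S(1/(-42 + 51)) + 367) = 1531*((7 + 1/(-42 + 51))/(2*(1/(-42 + 51))) + 367) = 1531*((7 + 1/9)/(2*(1/9)) + 367) = 1531*((1/2)*9*(64/9) + 367) = 1531*(32 + 367) = 1531*399 = 610869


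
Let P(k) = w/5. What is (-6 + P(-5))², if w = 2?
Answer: 784/25 ≈ 31.360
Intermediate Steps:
P(k) = ⅖ (P(k) = 2/5 = 2*(⅕) = ⅖)
(-6 + P(-5))² = (-6 + ⅖)² = (-28/5)² = 784/25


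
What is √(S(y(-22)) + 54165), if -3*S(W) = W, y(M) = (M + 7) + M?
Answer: 2*√121899/3 ≈ 232.76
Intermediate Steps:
y(M) = 7 + 2*M (y(M) = (7 + M) + M = 7 + 2*M)
S(W) = -W/3
√(S(y(-22)) + 54165) = √(-(7 + 2*(-22))/3 + 54165) = √(-(7 - 44)/3 + 54165) = √(-⅓*(-37) + 54165) = √(37/3 + 54165) = √(162532/3) = 2*√121899/3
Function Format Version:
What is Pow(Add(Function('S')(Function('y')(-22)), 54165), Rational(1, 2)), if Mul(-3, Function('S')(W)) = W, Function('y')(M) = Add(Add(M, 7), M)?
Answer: Mul(Rational(2, 3), Pow(121899, Rational(1, 2))) ≈ 232.76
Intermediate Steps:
Function('y')(M) = Add(7, Mul(2, M)) (Function('y')(M) = Add(Add(7, M), M) = Add(7, Mul(2, M)))
Function('S')(W) = Mul(Rational(-1, 3), W)
Pow(Add(Function('S')(Function('y')(-22)), 54165), Rational(1, 2)) = Pow(Add(Mul(Rational(-1, 3), Add(7, Mul(2, -22))), 54165), Rational(1, 2)) = Pow(Add(Mul(Rational(-1, 3), Add(7, -44)), 54165), Rational(1, 2)) = Pow(Add(Mul(Rational(-1, 3), -37), 54165), Rational(1, 2)) = Pow(Add(Rational(37, 3), 54165), Rational(1, 2)) = Pow(Rational(162532, 3), Rational(1, 2)) = Mul(Rational(2, 3), Pow(121899, Rational(1, 2)))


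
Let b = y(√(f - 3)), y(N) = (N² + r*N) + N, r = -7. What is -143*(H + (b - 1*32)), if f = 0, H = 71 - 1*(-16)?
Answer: -7436 + 858*I*√3 ≈ -7436.0 + 1486.1*I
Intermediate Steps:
H = 87 (H = 71 + 16 = 87)
y(N) = N² - 6*N (y(N) = (N² - 7*N) + N = N² - 6*N)
b = I*√3*(-6 + I*√3) (b = √(0 - 3)*(-6 + √(0 - 3)) = √(-3)*(-6 + √(-3)) = (I*√3)*(-6 + I*√3) = I*√3*(-6 + I*√3) ≈ -3.0 - 10.392*I)
-143*(H + (b - 1*32)) = -143*(87 + ((-3 - 6*I*√3) - 1*32)) = -143*(87 + ((-3 - 6*I*√3) - 32)) = -143*(87 + (-35 - 6*I*√3)) = -143*(52 - 6*I*√3) = -7436 + 858*I*√3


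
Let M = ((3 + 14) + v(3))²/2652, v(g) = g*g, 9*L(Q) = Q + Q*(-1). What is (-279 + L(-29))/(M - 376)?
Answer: 14229/19163 ≈ 0.74253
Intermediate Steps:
L(Q) = 0 (L(Q) = (Q + Q*(-1))/9 = (Q - Q)/9 = (⅑)*0 = 0)
v(g) = g²
M = 13/51 (M = ((3 + 14) + 3²)²/2652 = (17 + 9)²*(1/2652) = 26²*(1/2652) = 676*(1/2652) = 13/51 ≈ 0.25490)
(-279 + L(-29))/(M - 376) = (-279 + 0)/(13/51 - 376) = -279/(-19163/51) = -279*(-51/19163) = 14229/19163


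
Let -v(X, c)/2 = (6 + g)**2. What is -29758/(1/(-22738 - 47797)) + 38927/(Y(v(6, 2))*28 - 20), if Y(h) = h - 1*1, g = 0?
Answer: 4332295774993/2064 ≈ 2.0990e+9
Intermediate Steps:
v(X, c) = -72 (v(X, c) = -2*(6 + 0)**2 = -2*6**2 = -2*36 = -72)
Y(h) = -1 + h (Y(h) = h - 1 = -1 + h)
-29758/(1/(-22738 - 47797)) + 38927/(Y(v(6, 2))*28 - 20) = -29758/(1/(-22738 - 47797)) + 38927/((-1 - 72)*28 - 20) = -29758/(1/(-70535)) + 38927/(-73*28 - 20) = -29758/(-1/70535) + 38927/(-2044 - 20) = -29758*(-70535) + 38927/(-2064) = 2098980530 + 38927*(-1/2064) = 2098980530 - 38927/2064 = 4332295774993/2064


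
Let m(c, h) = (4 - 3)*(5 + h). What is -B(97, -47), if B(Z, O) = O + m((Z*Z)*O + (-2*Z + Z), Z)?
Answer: -55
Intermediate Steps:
m(c, h) = 5 + h (m(c, h) = 1*(5 + h) = 5 + h)
B(Z, O) = 5 + O + Z (B(Z, O) = O + (5 + Z) = 5 + O + Z)
-B(97, -47) = -(5 - 47 + 97) = -1*55 = -55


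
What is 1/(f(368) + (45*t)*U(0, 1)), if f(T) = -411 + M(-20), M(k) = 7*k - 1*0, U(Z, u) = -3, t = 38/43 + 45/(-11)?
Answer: -473/55828 ≈ -0.0084725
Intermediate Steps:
t = -1517/473 (t = 38*(1/43) + 45*(-1/11) = 38/43 - 45/11 = -1517/473 ≈ -3.2072)
M(k) = 7*k (M(k) = 7*k + 0 = 7*k)
f(T) = -551 (f(T) = -411 + 7*(-20) = -411 - 140 = -551)
1/(f(368) + (45*t)*U(0, 1)) = 1/(-551 + (45*(-1517/473))*(-3)) = 1/(-551 - 68265/473*(-3)) = 1/(-551 + 204795/473) = 1/(-55828/473) = -473/55828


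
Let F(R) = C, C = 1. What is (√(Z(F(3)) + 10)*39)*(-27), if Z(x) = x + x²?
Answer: -2106*√3 ≈ -3647.7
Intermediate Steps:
F(R) = 1
(√(Z(F(3)) + 10)*39)*(-27) = (√(1*(1 + 1) + 10)*39)*(-27) = (√(1*2 + 10)*39)*(-27) = (√(2 + 10)*39)*(-27) = (√12*39)*(-27) = ((2*√3)*39)*(-27) = (78*√3)*(-27) = -2106*√3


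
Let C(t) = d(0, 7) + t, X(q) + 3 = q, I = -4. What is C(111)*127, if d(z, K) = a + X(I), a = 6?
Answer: 13970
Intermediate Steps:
X(q) = -3 + q
d(z, K) = -1 (d(z, K) = 6 + (-3 - 4) = 6 - 7 = -1)
C(t) = -1 + t
C(111)*127 = (-1 + 111)*127 = 110*127 = 13970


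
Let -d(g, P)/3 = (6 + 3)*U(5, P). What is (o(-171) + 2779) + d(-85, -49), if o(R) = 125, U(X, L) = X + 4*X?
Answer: 2229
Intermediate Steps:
U(X, L) = 5*X
d(g, P) = -675 (d(g, P) = -3*(6 + 3)*5*5 = -27*25 = -3*225 = -675)
(o(-171) + 2779) + d(-85, -49) = (125 + 2779) - 675 = 2904 - 675 = 2229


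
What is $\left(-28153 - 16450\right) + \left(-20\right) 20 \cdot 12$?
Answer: $-49403$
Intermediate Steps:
$\left(-28153 - 16450\right) + \left(-20\right) 20 \cdot 12 = -44603 - 4800 = -49403$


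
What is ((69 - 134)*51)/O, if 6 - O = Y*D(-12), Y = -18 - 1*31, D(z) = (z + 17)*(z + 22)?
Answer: -3315/2456 ≈ -1.3498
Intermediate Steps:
D(z) = (17 + z)*(22 + z)
Y = -49 (Y = -18 - 31 = -49)
O = 2456 (O = 6 - (-49)*(374 + (-12)² + 39*(-12)) = 6 - (-49)*(374 + 144 - 468) = 6 - (-49)*50 = 6 - 1*(-2450) = 6 + 2450 = 2456)
((69 - 134)*51)/O = ((69 - 134)*51)/2456 = -65*51*(1/2456) = -3315*1/2456 = -3315/2456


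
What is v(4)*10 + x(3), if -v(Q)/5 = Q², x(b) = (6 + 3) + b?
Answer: -788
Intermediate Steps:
x(b) = 9 + b
v(Q) = -5*Q²
v(4)*10 + x(3) = -5*4²*10 + (9 + 3) = -5*16*10 + 12 = -80*10 + 12 = -800 + 12 = -788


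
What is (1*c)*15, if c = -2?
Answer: -30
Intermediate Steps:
(1*c)*15 = (1*(-2))*15 = -2*15 = -30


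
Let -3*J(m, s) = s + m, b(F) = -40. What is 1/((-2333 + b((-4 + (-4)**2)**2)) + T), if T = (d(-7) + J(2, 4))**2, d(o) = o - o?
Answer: -1/2369 ≈ -0.00042212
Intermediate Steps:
J(m, s) = -m/3 - s/3 (J(m, s) = -(s + m)/3 = -(m + s)/3 = -m/3 - s/3)
d(o) = 0
T = 4 (T = (0 + (-1/3*2 - 1/3*4))**2 = (0 + (-2/3 - 4/3))**2 = (0 - 2)**2 = (-2)**2 = 4)
1/((-2333 + b((-4 + (-4)**2)**2)) + T) = 1/((-2333 - 40) + 4) = 1/(-2373 + 4) = 1/(-2369) = -1/2369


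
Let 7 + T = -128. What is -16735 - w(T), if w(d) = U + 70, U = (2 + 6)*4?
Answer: -16837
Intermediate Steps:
T = -135 (T = -7 - 128 = -135)
U = 32 (U = 8*4 = 32)
w(d) = 102 (w(d) = 32 + 70 = 102)
-16735 - w(T) = -16735 - 1*102 = -16735 - 102 = -16837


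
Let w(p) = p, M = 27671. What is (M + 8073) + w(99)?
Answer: 35843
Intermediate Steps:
(M + 8073) + w(99) = (27671 + 8073) + 99 = 35744 + 99 = 35843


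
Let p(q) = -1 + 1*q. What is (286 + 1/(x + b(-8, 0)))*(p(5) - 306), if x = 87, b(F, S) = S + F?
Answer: -6823690/79 ≈ -86376.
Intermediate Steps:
b(F, S) = F + S
p(q) = -1 + q
(286 + 1/(x + b(-8, 0)))*(p(5) - 306) = (286 + 1/(87 + (-8 + 0)))*((-1 + 5) - 306) = (286 + 1/(87 - 8))*(4 - 306) = (286 + 1/79)*(-302) = (22595/79)*(-302) = -6823690/79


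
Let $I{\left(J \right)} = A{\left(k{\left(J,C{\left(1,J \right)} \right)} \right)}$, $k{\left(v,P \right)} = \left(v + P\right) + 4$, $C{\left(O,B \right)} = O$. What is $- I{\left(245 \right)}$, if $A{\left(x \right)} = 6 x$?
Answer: $-1500$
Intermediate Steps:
$k{\left(v,P \right)} = 4 + P + v$ ($k{\left(v,P \right)} = \left(P + v\right) + 4 = 4 + P + v$)
$I{\left(J \right)} = 30 + 6 J$ ($I{\left(J \right)} = 6 \left(4 + 1 + J\right) = 6 \left(5 + J\right) = 30 + 6 J$)
$- I{\left(245 \right)} = - (30 + 6 \cdot 245) = - (30 + 1470) = \left(-1\right) 1500 = -1500$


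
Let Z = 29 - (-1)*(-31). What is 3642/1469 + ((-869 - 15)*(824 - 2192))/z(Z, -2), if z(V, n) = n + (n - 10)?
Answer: -888214170/10283 ≈ -86377.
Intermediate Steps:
Z = -2 (Z = 29 - 1*31 = 29 - 31 = -2)
z(V, n) = -10 + 2*n (z(V, n) = n + (-10 + n) = -10 + 2*n)
3642/1469 + ((-869 - 15)*(824 - 2192))/z(Z, -2) = 3642/1469 + ((-869 - 15)*(824 - 2192))/(-10 + 2*(-2)) = 3642*(1/1469) + (-884*(-1368))/(-10 - 4) = 3642/1469 + 1209312/(-14) = 3642/1469 + 1209312*(-1/14) = 3642/1469 - 604656/7 = -888214170/10283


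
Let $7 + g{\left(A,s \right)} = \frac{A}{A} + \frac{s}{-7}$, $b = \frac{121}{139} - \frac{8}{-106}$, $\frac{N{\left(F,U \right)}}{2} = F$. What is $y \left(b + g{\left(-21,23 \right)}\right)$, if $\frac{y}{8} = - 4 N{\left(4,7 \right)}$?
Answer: $\frac{110098432}{51569} \approx 2135.0$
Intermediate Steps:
$N{\left(F,U \right)} = 2 F$
$b = \frac{6969}{7367}$ ($b = 121 \cdot \frac{1}{139} - - \frac{4}{53} = \frac{121}{139} + \frac{4}{53} = \frac{6969}{7367} \approx 0.94598$)
$g{\left(A,s \right)} = -6 - \frac{s}{7}$ ($g{\left(A,s \right)} = -7 + \left(\frac{A}{A} + \frac{s}{-7}\right) = -7 + \left(1 + s \left(- \frac{1}{7}\right)\right) = -7 - \left(-1 + \frac{s}{7}\right) = -6 - \frac{s}{7}$)
$y = -256$ ($y = 8 \left(- 4 \cdot 2 \cdot 4\right) = 8 \left(\left(-4\right) 8\right) = 8 \left(-32\right) = -256$)
$y \left(b + g{\left(-21,23 \right)}\right) = - 256 \left(\frac{6969}{7367} - \frac{65}{7}\right) = \left(-256\right) \left(- \frac{430072}{51569}\right) = \frac{110098432}{51569}$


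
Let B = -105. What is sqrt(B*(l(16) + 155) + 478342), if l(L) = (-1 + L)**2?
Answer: sqrt(438442) ≈ 662.15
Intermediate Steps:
sqrt(B*(l(16) + 155) + 478342) = sqrt(-105*((-1 + 16)**2 + 155) + 478342) = sqrt(-105*(15**2 + 155) + 478342) = sqrt(-105*(225 + 155) + 478342) = sqrt(-105*380 + 478342) = sqrt(-39900 + 478342) = sqrt(438442)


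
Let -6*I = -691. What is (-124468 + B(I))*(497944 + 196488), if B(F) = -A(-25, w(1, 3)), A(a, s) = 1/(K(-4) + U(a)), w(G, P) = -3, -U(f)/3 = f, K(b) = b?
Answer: -6136854608928/71 ≈ -8.6435e+10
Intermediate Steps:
I = 691/6 (I = -⅙*(-691) = 691/6 ≈ 115.17)
U(f) = -3*f
A(a, s) = 1/(-4 - 3*a)
B(F) = -1/71 (B(F) = -(-1)/(4 + 3*(-25)) = -(-1)/(4 - 75) = -(-1)/(-71) = -(-1)*(-1)/71 = -1*1/71 = -1/71)
(-124468 + B(I))*(497944 + 196488) = (-124468 - 1/71)*(497944 + 196488) = -8837229/71*694432 = -6136854608928/71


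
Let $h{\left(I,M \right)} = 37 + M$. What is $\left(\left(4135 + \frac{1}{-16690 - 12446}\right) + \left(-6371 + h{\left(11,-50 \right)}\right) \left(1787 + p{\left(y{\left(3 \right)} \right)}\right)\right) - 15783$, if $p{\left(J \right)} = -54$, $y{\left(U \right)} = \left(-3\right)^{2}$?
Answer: $- \frac{322684696321}{29136} \approx -1.1075 \cdot 10^{7}$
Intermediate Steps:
$y{\left(U \right)} = 9$
$\left(\left(4135 + \frac{1}{-16690 - 12446}\right) + \left(-6371 + h{\left(11,-50 \right)}\right) \left(1787 + p{\left(y{\left(3 \right)} \right)}\right)\right) - 15783 = \left(\left(4135 + \frac{1}{-16690 - 12446}\right) + \left(-6371 + \left(37 - 50\right)\right) \left(1787 - 54\right)\right) - 15783 = \left(\left(4135 + \frac{1}{-29136}\right) + \left(-6371 - 13\right) 1733\right) - 15783 = \left(\left(4135 - \frac{1}{29136}\right) - 11063472\right) - 15783 = \left(\frac{120477359}{29136} - 11063472\right) - 15783 = - \frac{322224842833}{29136} - 15783 = - \frac{322684696321}{29136}$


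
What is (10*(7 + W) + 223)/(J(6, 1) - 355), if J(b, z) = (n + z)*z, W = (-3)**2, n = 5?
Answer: -383/349 ≈ -1.0974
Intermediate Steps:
W = 9
J(b, z) = z*(5 + z) (J(b, z) = (5 + z)*z = z*(5 + z))
(10*(7 + W) + 223)/(J(6, 1) - 355) = (10*(7 + 9) + 223)/(1*(5 + 1) - 355) = (10*16 + 223)/(1*6 - 355) = (160 + 223)/(6 - 355) = 383/(-349) = 383*(-1/349) = -383/349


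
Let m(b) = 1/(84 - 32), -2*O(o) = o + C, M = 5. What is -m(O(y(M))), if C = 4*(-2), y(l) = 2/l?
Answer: -1/52 ≈ -0.019231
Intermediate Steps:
C = -8
O(o) = 4 - o/2 (O(o) = -(o - 8)/2 = -(-8 + o)/2 = 4 - o/2)
m(b) = 1/52
-m(O(y(M))) = -1*1/52 = -1/52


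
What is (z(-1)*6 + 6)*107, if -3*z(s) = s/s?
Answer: 428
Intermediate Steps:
z(s) = -1/3 (z(s) = -s/(3*s) = -1/3*1 = -1/3)
(z(-1)*6 + 6)*107 = (-1/3*6 + 6)*107 = (-2 + 6)*107 = 4*107 = 428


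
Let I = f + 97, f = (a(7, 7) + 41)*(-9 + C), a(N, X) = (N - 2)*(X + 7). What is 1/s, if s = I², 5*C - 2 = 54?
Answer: 25/2910436 ≈ 8.5898e-6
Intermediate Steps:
C = 56/5 (C = ⅖ + (⅕)*54 = ⅖ + 54/5 = 56/5 ≈ 11.200)
a(N, X) = (-2 + N)*(7 + X)
f = 1221/5 (f = ((-14 - 2*7 + 7*7 + 7*7) + 41)*(-9 + 56/5) = ((-14 - 14 + 49 + 49) + 41)*(11/5) = (70 + 41)*(11/5) = 111*(11/5) = 1221/5 ≈ 244.20)
I = 1706/5 (I = 1221/5 + 97 = 1706/5 ≈ 341.20)
s = 2910436/25 (s = (1706/5)² = 2910436/25 ≈ 1.1642e+5)
1/s = 1/(2910436/25) = 25/2910436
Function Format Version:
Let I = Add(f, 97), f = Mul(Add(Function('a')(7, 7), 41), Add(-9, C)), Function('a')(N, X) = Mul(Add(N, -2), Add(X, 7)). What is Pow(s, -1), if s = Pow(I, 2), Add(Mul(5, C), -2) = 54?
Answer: Rational(25, 2910436) ≈ 8.5898e-6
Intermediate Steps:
C = Rational(56, 5) (C = Add(Rational(2, 5), Mul(Rational(1, 5), 54)) = Add(Rational(2, 5), Rational(54, 5)) = Rational(56, 5) ≈ 11.200)
Function('a')(N, X) = Mul(Add(-2, N), Add(7, X))
f = Rational(1221, 5) (f = Mul(Add(Add(-14, Mul(-2, 7), Mul(7, 7), Mul(7, 7)), 41), Add(-9, Rational(56, 5))) = Mul(Add(Add(-14, -14, 49, 49), 41), Rational(11, 5)) = Mul(Add(70, 41), Rational(11, 5)) = Mul(111, Rational(11, 5)) = Rational(1221, 5) ≈ 244.20)
I = Rational(1706, 5) (I = Add(Rational(1221, 5), 97) = Rational(1706, 5) ≈ 341.20)
s = Rational(2910436, 25) (s = Pow(Rational(1706, 5), 2) = Rational(2910436, 25) ≈ 1.1642e+5)
Pow(s, -1) = Pow(Rational(2910436, 25), -1) = Rational(25, 2910436)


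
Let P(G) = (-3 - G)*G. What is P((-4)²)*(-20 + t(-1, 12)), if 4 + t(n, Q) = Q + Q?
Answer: 0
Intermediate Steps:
t(n, Q) = -4 + 2*Q (t(n, Q) = -4 + (Q + Q) = -4 + 2*Q)
P(G) = G*(-3 - G)
P((-4)²)*(-20 + t(-1, 12)) = (-1*(-4)²*(3 + (-4)²))*(-20 + (-4 + 2*12)) = (-1*16*(3 + 16))*(-20 + (-4 + 24)) = (-1*16*19)*(-20 + 20) = -304*0 = 0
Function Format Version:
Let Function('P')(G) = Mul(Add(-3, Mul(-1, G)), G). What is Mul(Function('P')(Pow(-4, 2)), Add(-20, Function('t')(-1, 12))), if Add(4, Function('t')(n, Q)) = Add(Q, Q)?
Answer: 0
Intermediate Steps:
Function('t')(n, Q) = Add(-4, Mul(2, Q)) (Function('t')(n, Q) = Add(-4, Add(Q, Q)) = Add(-4, Mul(2, Q)))
Function('P')(G) = Mul(G, Add(-3, Mul(-1, G)))
Mul(Function('P')(Pow(-4, 2)), Add(-20, Function('t')(-1, 12))) = Mul(Mul(-1, Pow(-4, 2), Add(3, Pow(-4, 2))), Add(-20, Add(-4, Mul(2, 12)))) = Mul(Mul(-1, 16, Add(3, 16)), Add(-20, Add(-4, 24))) = Mul(Mul(-1, 16, 19), Add(-20, 20)) = Mul(-304, 0) = 0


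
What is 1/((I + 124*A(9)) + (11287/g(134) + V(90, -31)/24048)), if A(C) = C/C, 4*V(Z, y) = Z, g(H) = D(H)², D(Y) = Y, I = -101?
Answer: 23989216/566853845 ≈ 0.042320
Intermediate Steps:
g(H) = H²
V(Z, y) = Z/4
A(C) = 1
1/((I + 124*A(9)) + (11287/g(134) + V(90, -31)/24048)) = 1/((-101 + 124*1) + (11287/(134²) + ((¼)*90)/24048)) = 1/((-101 + 124) + (11287/17956 + (45/2)*(1/24048))) = 1/(23 + (11287*(1/17956) + 5/5344)) = 1/(23 + (11287/17956 + 5/5344)) = 1/(23 + 15101877/23989216) = 1/(566853845/23989216) = 23989216/566853845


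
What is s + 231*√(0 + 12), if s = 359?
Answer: 359 + 462*√3 ≈ 1159.2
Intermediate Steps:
s + 231*√(0 + 12) = 359 + 231*√(0 + 12) = 359 + 231*√12 = 359 + 231*(2*√3) = 359 + 462*√3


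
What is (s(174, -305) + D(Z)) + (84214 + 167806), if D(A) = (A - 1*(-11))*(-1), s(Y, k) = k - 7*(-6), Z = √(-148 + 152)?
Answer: 251744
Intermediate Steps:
Z = 2 (Z = √4 = 2)
s(Y, k) = 42 + k (s(Y, k) = k + 42 = 42 + k)
D(A) = -11 - A (D(A) = (A + 11)*(-1) = (11 + A)*(-1) = -11 - A)
(s(174, -305) + D(Z)) + (84214 + 167806) = ((42 - 305) + (-11 - 1*2)) + (84214 + 167806) = (-263 + (-11 - 2)) + 252020 = (-263 - 13) + 252020 = -276 + 252020 = 251744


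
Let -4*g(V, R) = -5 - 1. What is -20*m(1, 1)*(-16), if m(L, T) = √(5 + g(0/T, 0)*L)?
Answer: 160*√26 ≈ 815.84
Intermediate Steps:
g(V, R) = 3/2 (g(V, R) = -(-5 - 1)/4 = -¼*(-6) = 3/2)
m(L, T) = √(5 + 3*L/2)
-20*m(1, 1)*(-16) = -10*√(20 + 6*1)*(-16) = -10*√(20 + 6)*(-16) = -10*√26*(-16) = 160*√26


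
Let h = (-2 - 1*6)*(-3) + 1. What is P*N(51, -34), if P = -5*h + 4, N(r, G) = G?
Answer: 4114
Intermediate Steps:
h = 25 (h = (-2 - 6)*(-3) + 1 = -8*(-3) + 1 = 24 + 1 = 25)
P = -121 (P = -5*25 + 4 = -125 + 4 = -121)
P*N(51, -34) = -121*(-34) = 4114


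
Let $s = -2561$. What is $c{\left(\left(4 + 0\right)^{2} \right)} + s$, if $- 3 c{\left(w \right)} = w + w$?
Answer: $- \frac{7715}{3} \approx -2571.7$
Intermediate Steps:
$c{\left(w \right)} = - \frac{2 w}{3}$ ($c{\left(w \right)} = - \frac{w + w}{3} = - \frac{2 w}{3}$)
$c{\left(\left(4 + 0\right)^{2} \right)} + s = - \frac{2 \left(4 + 0\right)^{2}}{3} - 2561 = - \frac{2 \cdot 4^{2}}{3} - 2561 = \left(- \frac{2}{3}\right) 16 - 2561 = - \frac{32}{3} - 2561 = - \frac{7715}{3}$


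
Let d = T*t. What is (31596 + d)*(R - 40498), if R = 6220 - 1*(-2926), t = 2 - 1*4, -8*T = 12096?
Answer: -1085406240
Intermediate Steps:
T = -1512 (T = -1/8*12096 = -1512)
t = -2 (t = 2 - 4 = -2)
d = 3024 (d = -1512*(-2) = 3024)
R = 9146 (R = 6220 + 2926 = 9146)
(31596 + d)*(R - 40498) = (31596 + 3024)*(9146 - 40498) = 34620*(-31352) = -1085406240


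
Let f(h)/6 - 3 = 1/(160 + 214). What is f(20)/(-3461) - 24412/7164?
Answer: -3955938200/1159147737 ≈ -3.4128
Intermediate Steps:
f(h) = 3369/187 (f(h) = 18 + 6/(160 + 214) = 18 + 6/374 = 18 + 6*(1/374) = 18 + 3/187 = 3369/187)
f(20)/(-3461) - 24412/7164 = (3369/187)/(-3461) - 24412/7164 = (3369/187)*(-1/3461) - 24412*1/7164 = -3369/647207 - 6103/1791 = -3955938200/1159147737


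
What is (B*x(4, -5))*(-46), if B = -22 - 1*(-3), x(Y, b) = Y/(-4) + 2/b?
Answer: -6118/5 ≈ -1223.6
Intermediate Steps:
x(Y, b) = 2/b - Y/4 (x(Y, b) = Y*(-¼) + 2/b = -Y/4 + 2/b = 2/b - Y/4)
B = -19 (B = -22 + 3 = -19)
(B*x(4, -5))*(-46) = -19*(2/(-5) - ¼*4)*(-46) = -19*(2*(-⅕) - 1)*(-46) = -19*(-⅖ - 1)*(-46) = -19*(-7/5)*(-46) = (133/5)*(-46) = -6118/5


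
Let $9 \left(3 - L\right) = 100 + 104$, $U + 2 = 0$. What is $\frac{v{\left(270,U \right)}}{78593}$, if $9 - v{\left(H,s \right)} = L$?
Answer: $\frac{86}{235779} \approx 0.00036475$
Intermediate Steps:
$U = -2$ ($U = -2 + 0 = -2$)
$L = - \frac{59}{3}$ ($L = 3 - \frac{100 + 104}{9} = 3 - \frac{68}{3} = - \frac{59}{3} \approx -19.667$)
$v{\left(H,s \right)} = \frac{86}{3}$ ($v{\left(H,s \right)} = 9 - - \frac{59}{3} = 9 + \frac{59}{3} = \frac{86}{3}$)
$\frac{v{\left(270,U \right)}}{78593} = \frac{86}{3 \cdot 78593} = \frac{86}{3} \cdot \frac{1}{78593} = \frac{86}{235779}$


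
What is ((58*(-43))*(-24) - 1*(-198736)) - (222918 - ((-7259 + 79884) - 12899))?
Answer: 95400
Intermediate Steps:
((58*(-43))*(-24) - 1*(-198736)) - (222918 - ((-7259 + 79884) - 12899)) = (-2494*(-24) + 198736) - (222918 - (72625 - 12899)) = (59856 + 198736) - (222918 - 1*59726) = 258592 - (222918 - 59726) = 258592 - 1*163192 = 258592 - 163192 = 95400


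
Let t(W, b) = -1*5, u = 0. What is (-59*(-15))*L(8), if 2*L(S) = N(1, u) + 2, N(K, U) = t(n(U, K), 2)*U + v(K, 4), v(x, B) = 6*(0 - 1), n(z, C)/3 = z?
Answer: -1770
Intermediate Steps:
n(z, C) = 3*z
t(W, b) = -5
v(x, B) = -6 (v(x, B) = 6*(-1) = -6)
N(K, U) = -6 - 5*U (N(K, U) = -5*U - 6 = -6 - 5*U)
L(S) = -2 (L(S) = ((-6 - 5*0) + 2)/2 = ((-6 + 0) + 2)/2 = (-6 + 2)/2 = (½)*(-4) = -2)
(-59*(-15))*L(8) = -59*(-15)*(-2) = 885*(-2) = -1770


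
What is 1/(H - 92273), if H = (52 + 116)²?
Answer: -1/64049 ≈ -1.5613e-5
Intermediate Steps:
H = 28224 (H = 168² = 28224)
1/(H - 92273) = 1/(28224 - 92273) = 1/(-64049) = -1/64049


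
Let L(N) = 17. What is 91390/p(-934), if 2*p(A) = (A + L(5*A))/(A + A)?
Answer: 341433040/917 ≈ 3.7234e+5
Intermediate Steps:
p(A) = (17 + A)/(4*A) (p(A) = ((A + 17)/(A + A))/2 = ((17 + A)/((2*A)))/2 = ((17 + A)*(1/(2*A)))/2 = ((17 + A)/(2*A))/2 = (17 + A)/(4*A))
91390/p(-934) = 91390/(((¼)*(17 - 934)/(-934))) = 91390/(((¼)*(-1/934)*(-917))) = 91390/(917/3736) = 91390*(3736/917) = 341433040/917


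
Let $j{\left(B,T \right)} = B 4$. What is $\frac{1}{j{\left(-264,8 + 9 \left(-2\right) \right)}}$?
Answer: $- \frac{1}{1056} \approx -0.00094697$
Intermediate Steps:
$j{\left(B,T \right)} = 4 B$
$\frac{1}{j{\left(-264,8 + 9 \left(-2\right) \right)}} = \frac{1}{4 \left(-264\right)} = \frac{1}{-1056} = - \frac{1}{1056}$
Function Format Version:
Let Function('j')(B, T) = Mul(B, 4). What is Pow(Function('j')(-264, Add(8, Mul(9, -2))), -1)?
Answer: Rational(-1, 1056) ≈ -0.00094697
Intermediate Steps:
Function('j')(B, T) = Mul(4, B)
Pow(Function('j')(-264, Add(8, Mul(9, -2))), -1) = Pow(Mul(4, -264), -1) = Pow(-1056, -1) = Rational(-1, 1056)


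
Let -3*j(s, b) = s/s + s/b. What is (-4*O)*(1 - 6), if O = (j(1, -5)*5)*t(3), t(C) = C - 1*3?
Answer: 0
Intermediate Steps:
t(C) = -3 + C (t(C) = C - 3 = -3 + C)
j(s, b) = -⅓ - s/(3*b) (j(s, b) = -(s/s + s/b)/3 = -(1 + s/b)/3 = -⅓ - s/(3*b))
O = 0 (O = (((⅓)*(-1*(-5) - 1*1)/(-5))*5)*(-3 + 3) = (((⅓)*(-⅕)*(5 - 1))*5)*0 = (((⅓)*(-⅕)*4)*5)*0 = -4/15*5*0 = -4/3*0 = 0)
(-4*O)*(1 - 6) = (-4*0)*(1 - 6) = 0*(-5) = 0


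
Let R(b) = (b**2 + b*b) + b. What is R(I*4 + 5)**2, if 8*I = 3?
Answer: 8281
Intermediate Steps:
I = 3/8 (I = (1/8)*3 = 3/8 ≈ 0.37500)
R(b) = b + 2*b**2 (R(b) = (b**2 + b**2) + b = 2*b**2 + b = b + 2*b**2)
R(I*4 + 5)**2 = (((3/8)*4 + 5)*(1 + 2*((3/8)*4 + 5)))**2 = ((3/2 + 5)*(1 + 2*(3/2 + 5)))**2 = (13*(1 + 2*(13/2))/2)**2 = (13*(1 + 13)/2)**2 = ((13/2)*14)**2 = 91**2 = 8281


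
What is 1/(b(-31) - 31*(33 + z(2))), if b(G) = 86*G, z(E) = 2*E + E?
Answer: -1/3875 ≈ -0.00025806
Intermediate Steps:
z(E) = 3*E
1/(b(-31) - 31*(33 + z(2))) = 1/(86*(-31) - 31*(33 + 3*2)) = 1/(-2666 - 31*(33 + 6)) = 1/(-2666 - 31*39) = 1/(-2666 - 1209) = 1/(-3875) = -1/3875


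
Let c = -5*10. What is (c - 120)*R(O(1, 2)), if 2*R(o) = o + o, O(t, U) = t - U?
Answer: 170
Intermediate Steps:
c = -50
R(o) = o (R(o) = (o + o)/2 = (2*o)/2 = o)
(c - 120)*R(O(1, 2)) = (-50 - 120)*(1 - 1*2) = -170*(1 - 2) = -170*(-1) = 170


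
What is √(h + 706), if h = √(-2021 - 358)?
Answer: √(706 + I*√2379) ≈ 26.586 + 0.91729*I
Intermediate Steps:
h = I*√2379 (h = √(-2379) = I*√2379 ≈ 48.775*I)
√(h + 706) = √(I*√2379 + 706) = √(706 + I*√2379)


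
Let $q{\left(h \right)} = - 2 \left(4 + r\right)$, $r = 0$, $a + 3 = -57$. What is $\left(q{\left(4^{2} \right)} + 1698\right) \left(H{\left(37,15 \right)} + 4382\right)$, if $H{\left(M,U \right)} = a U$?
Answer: $5884580$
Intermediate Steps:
$a = -60$ ($a = -3 - 57 = -60$)
$q{\left(h \right)} = -8$ ($q{\left(h \right)} = - 2 \left(4 + 0\right) = \left(-2\right) 4 = -8$)
$H{\left(M,U \right)} = - 60 U$
$\left(q{\left(4^{2} \right)} + 1698\right) \left(H{\left(37,15 \right)} + 4382\right) = \left(-8 + 1698\right) \left(\left(-60\right) 15 + 4382\right) = 1690 \left(-900 + 4382\right) = 1690 \cdot 3482 = 5884580$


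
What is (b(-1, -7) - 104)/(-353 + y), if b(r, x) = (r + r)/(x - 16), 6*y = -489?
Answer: 4780/19987 ≈ 0.23916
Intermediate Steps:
y = -163/2 (y = (1/6)*(-489) = -163/2 ≈ -81.500)
b(r, x) = 2*r/(-16 + x) (b(r, x) = (2*r)/(-16 + x) = 2*r/(-16 + x))
(b(-1, -7) - 104)/(-353 + y) = (2*(-1)/(-16 - 7) - 104)/(-353 - 163/2) = (2*(-1)/(-23) - 104)/(-869/2) = (2*(-1)*(-1/23) - 104)*(-2/869) = (2/23 - 104)*(-2/869) = -2390/23*(-2/869) = 4780/19987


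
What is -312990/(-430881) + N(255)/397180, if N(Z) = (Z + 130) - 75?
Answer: 4148231377/5704577186 ≈ 0.72718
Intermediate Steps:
N(Z) = 55 + Z (N(Z) = (130 + Z) - 75 = 55 + Z)
-312990/(-430881) + N(255)/397180 = -312990/(-430881) + (55 + 255)/397180 = -312990*(-1/430881) + 310*(1/397180) = 104330/143627 + 31/39718 = 4148231377/5704577186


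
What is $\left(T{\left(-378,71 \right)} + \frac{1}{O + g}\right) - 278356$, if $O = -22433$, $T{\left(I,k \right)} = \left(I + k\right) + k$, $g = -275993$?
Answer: $- \frac{83139096193}{298426} \approx -2.7859 \cdot 10^{5}$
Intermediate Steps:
$T{\left(I,k \right)} = I + 2 k$
$\left(T{\left(-378,71 \right)} + \frac{1}{O + g}\right) - 278356 = \left(\left(-378 + 2 \cdot 71\right) + \frac{1}{-22433 - 275993}\right) - 278356 = \left(\left(-378 + 142\right) + \frac{1}{-298426}\right) - 278356 = \left(-236 - \frac{1}{298426}\right) - 278356 = - \frac{70428537}{298426} - 278356 = - \frac{83139096193}{298426}$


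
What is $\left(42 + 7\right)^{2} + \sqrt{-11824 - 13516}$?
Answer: $2401 + 2 i \sqrt{6335} \approx 2401.0 + 159.19 i$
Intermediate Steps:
$\left(42 + 7\right)^{2} + \sqrt{-11824 - 13516} = 49^{2} + \sqrt{-25340} = 2401 + 2 i \sqrt{6335}$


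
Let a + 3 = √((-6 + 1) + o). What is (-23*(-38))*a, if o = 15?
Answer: -2622 + 874*√10 ≈ 141.83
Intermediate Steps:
a = -3 + √10 (a = -3 + √((-6 + 1) + 15) = -3 + √(-5 + 15) = -3 + √10 ≈ 0.16228)
(-23*(-38))*a = (-23*(-38))*(-3 + √10) = 874*(-3 + √10) = -2622 + 874*√10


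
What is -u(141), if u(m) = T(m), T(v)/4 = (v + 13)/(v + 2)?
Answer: -56/13 ≈ -4.3077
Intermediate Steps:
T(v) = 4*(13 + v)/(2 + v) (T(v) = 4*((v + 13)/(v + 2)) = 4*((13 + v)/(2 + v)) = 4*(13 + v)/(2 + v))
u(m) = 4*(13 + m)/(2 + m)
-u(141) = -4*(13 + 141)/(2 + 141) = -4*154/143 = -1*56/13 = -56/13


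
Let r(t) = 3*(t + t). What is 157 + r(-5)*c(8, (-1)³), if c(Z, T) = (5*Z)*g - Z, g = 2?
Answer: -2003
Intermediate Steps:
r(t) = 6*t (r(t) = 3*(2*t) = 6*t)
c(Z, T) = 9*Z (c(Z, T) = (5*Z)*2 - Z = 10*Z - Z = 9*Z)
157 + r(-5)*c(8, (-1)³) = 157 + (6*(-5))*(9*8) = 157 - 30*72 = 157 - 2160 = -2003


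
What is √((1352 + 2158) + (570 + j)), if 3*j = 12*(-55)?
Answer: 2*√965 ≈ 62.129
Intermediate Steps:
j = -220 (j = (12*(-55))/3 = (⅓)*(-660) = -220)
√((1352 + 2158) + (570 + j)) = √((1352 + 2158) + (570 - 220)) = √(3510 + 350) = √3860 = 2*√965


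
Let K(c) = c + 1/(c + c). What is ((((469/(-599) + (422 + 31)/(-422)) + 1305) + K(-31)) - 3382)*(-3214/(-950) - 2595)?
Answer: 10176339768087132/1861078025 ≈ 5.4680e+6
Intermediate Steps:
K(c) = c + 1/(2*c)
((((469/(-599) + (422 + 31)/(-422)) + 1305) + K(-31)) - 3382)*(-3214/(-950) - 2595) = ((((469/(-599) + (422 + 31)/(-422)) + 1305) + (-31 + (½)/(-31))) - 3382)*(-3214/(-950) - 2595) = ((((469*(-1/599) + 453*(-1/422)) + 1305) + (-31 + (½)*(-1/31))) - 3382)*(-3214*(-1/950) - 2595) = ((((-469/599 - 453/422) + 1305) + (-31 - 1/62)) - 3382)*(1607/475 - 2595) = (((-469265/252778 + 1305) - 1923/62) - 3382)*(-1231018/475) = ((329406025/252778 - 1923/62) - 3382)*(-1231018/475) = (4984270364/3918059 - 3382)*(-1231018/475) = -8266605174/3918059*(-1231018/475) = 10176339768087132/1861078025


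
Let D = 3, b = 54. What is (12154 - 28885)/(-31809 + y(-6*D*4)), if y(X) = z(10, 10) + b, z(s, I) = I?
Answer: 16731/31745 ≈ 0.52704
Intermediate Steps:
y(X) = 64 (y(X) = 10 + 54 = 64)
(12154 - 28885)/(-31809 + y(-6*D*4)) = (12154 - 28885)/(-31809 + 64) = -16731/(-31745) = -16731*(-1/31745) = 16731/31745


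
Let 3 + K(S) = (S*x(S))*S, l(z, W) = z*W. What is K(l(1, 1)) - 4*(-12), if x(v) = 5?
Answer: 50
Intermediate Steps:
l(z, W) = W*z
K(S) = -3 + 5*S² (K(S) = -3 + (S*5)*S = -3 + (5*S)*S = -3 + 5*S²)
K(l(1, 1)) - 4*(-12) = (-3 + 5*(1*1)²) - 4*(-12) = (-3 + 5*1²) + 48 = (-3 + 5*1) + 48 = (-3 + 5) + 48 = 2 + 48 = 50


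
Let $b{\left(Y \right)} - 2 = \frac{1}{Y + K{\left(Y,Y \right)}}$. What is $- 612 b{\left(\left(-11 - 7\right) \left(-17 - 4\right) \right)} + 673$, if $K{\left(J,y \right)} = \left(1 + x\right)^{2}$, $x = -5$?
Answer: $- \frac{108853}{197} \approx -552.55$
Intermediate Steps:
$K{\left(J,y \right)} = 16$ ($K{\left(J,y \right)} = \left(1 - 5\right)^{2} = \left(-4\right)^{2} = 16$)
$b{\left(Y \right)} = 2 + \frac{1}{16 + Y}$ ($b{\left(Y \right)} = 2 + \frac{1}{Y + 16} = 2 + \frac{1}{16 + Y}$)
$- 612 b{\left(\left(-11 - 7\right) \left(-17 - 4\right) \right)} + 673 = - 612 \frac{33 + 2 \left(-11 - 7\right) \left(-17 - 4\right)}{16 + \left(-11 - 7\right) \left(-17 - 4\right)} + 673 = - 612 \frac{33 + 2 \left(\left(-18\right) \left(-21\right)\right)}{16 - -378} + 673 = - 612 \frac{33 + 2 \cdot 378}{16 + 378} + 673 = - 612 \frac{33 + 756}{394} + 673 = - 612 \cdot \frac{1}{394} \cdot 789 + 673 = \left(-612\right) \frac{789}{394} + 673 = - \frac{241434}{197} + 673 = - \frac{108853}{197}$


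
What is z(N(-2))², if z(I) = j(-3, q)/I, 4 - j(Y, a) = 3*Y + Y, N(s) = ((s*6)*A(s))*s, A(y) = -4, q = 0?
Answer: 1/36 ≈ 0.027778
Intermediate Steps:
N(s) = -24*s² (N(s) = ((s*6)*(-4))*s = ((6*s)*(-4))*s = (-24*s)*s = -24*s²)
j(Y, a) = 4 - 4*Y (j(Y, a) = 4 - (3*Y + Y) = 4 - 4*Y)
z(I) = 16/I (z(I) = (4 - 4*(-3))/I = (4 + 12)/I = 16/I)
z(N(-2))² = (16/((-24*(-2)²)))² = (16/((-24*4)))² = (16/(-96))² = (16*(-1/96))² = (-⅙)² = 1/36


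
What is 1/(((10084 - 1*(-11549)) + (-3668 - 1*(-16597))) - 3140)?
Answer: 1/31422 ≈ 3.1825e-5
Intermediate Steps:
1/(((10084 - 1*(-11549)) + (-3668 - 1*(-16597))) - 3140) = 1/(((10084 + 11549) + (-3668 + 16597)) - 3140) = 1/((21633 + 12929) - 3140) = 1/(34562 - 3140) = 1/31422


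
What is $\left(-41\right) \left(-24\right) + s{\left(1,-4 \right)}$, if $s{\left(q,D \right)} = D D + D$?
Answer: $996$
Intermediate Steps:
$s{\left(q,D \right)} = D + D^{2}$ ($s{\left(q,D \right)} = D^{2} + D = D + D^{2}$)
$\left(-41\right) \left(-24\right) + s{\left(1,-4 \right)} = \left(-41\right) \left(-24\right) - 4 \left(1 - 4\right) = 984 - -12 = 984 + 12 = 996$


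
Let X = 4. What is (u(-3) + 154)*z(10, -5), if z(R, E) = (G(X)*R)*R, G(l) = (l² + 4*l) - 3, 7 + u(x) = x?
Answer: 417600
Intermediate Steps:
u(x) = -7 + x
G(l) = -3 + l² + 4*l
z(R, E) = 29*R² (z(R, E) = ((-3 + 4² + 4*4)*R)*R = ((-3 + 16 + 16)*R)*R = (29*R)*R = 29*R²)
(u(-3) + 154)*z(10, -5) = ((-7 - 3) + 154)*(29*10²) = (-10 + 154)*(29*100) = 144*2900 = 417600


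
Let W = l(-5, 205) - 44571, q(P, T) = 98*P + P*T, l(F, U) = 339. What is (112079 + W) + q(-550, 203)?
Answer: -97703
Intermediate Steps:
W = -44232 (W = 339 - 44571 = -44232)
(112079 + W) + q(-550, 203) = (112079 - 44232) - 550*(98 + 203) = 67847 - 550*301 = 67847 - 165550 = -97703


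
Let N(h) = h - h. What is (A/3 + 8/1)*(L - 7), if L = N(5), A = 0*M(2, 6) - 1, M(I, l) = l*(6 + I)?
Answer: -161/3 ≈ -53.667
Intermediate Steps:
A = -1 (A = 0*(6*(6 + 2)) - 1 = 0*(6*8) - 1 = 0*48 - 1 = 0 - 1 = -1)
N(h) = 0
L = 0
(A/3 + 8/1)*(L - 7) = (-1/3 + 8/1)*(0 - 7) = (-1*⅓ + 8*1)*(-7) = (-⅓ + 8)*(-7) = (23/3)*(-7) = -161/3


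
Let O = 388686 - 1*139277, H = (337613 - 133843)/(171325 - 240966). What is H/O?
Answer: -203770/17369092169 ≈ -1.1732e-5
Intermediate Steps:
H = -203770/69641 (H = 203770/(-69641) = 203770*(-1/69641) = -203770/69641 ≈ -2.9260)
O = 249409 (O = 388686 - 139277 = 249409)
H/O = -203770/69641/249409 = -203770/69641*1/249409 = -203770/17369092169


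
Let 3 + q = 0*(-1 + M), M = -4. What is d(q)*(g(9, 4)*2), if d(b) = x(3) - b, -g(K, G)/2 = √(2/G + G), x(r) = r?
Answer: -36*√2 ≈ -50.912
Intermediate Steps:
g(K, G) = -2*√(G + 2/G) (g(K, G) = -2*√(2/G + G) = -2*√(G + 2/G))
q = -3 (q = -3 + 0*(-1 - 4) = -3 + 0*(-5) = -3 + 0 = -3)
d(b) = 3 - b
d(q)*(g(9, 4)*2) = (3 - 1*(-3))*(-2*√(4 + 2/4)*2) = (3 + 3)*(-2*√(4 + 2*(¼))*2) = 6*(-2*√(4 + ½)*2) = 6*(-3*√2*2) = 6*(-6*√2) = -36*√2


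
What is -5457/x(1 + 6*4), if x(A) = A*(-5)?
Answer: 5457/125 ≈ 43.656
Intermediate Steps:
x(A) = -5*A
-5457/x(1 + 6*4) = -5457/(-5*(1 + 6*4)) = -5457/(-5*(1 + 24)) = -5457/(-5*25) = -5457/(-125) = -1/125*(-5457) = 5457/125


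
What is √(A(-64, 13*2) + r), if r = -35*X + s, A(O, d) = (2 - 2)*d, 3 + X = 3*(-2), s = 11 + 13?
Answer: √339 ≈ 18.412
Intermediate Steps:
s = 24
X = -9 (X = -3 + 3*(-2) = -3 - 6 = -9)
A(O, d) = 0 (A(O, d) = 0*d = 0)
r = 339 (r = -35*(-9) + 24 = 315 + 24 = 339)
√(A(-64, 13*2) + r) = √(0 + 339) = √339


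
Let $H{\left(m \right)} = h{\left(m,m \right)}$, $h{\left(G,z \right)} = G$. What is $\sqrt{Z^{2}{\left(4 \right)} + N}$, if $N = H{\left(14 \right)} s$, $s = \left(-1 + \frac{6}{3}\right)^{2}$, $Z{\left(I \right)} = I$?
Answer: $\sqrt{30} \approx 5.4772$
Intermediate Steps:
$s = 1$ ($s = \left(-1 + 6 \cdot \frac{1}{3}\right)^{2} = \left(-1 + 2\right)^{2} = 1^{2} = 1$)
$H{\left(m \right)} = m$
$N = 14$ ($N = 14 \cdot 1 = 14$)
$\sqrt{Z^{2}{\left(4 \right)} + N} = \sqrt{4^{2} + 14} = \sqrt{16 + 14} = \sqrt{30}$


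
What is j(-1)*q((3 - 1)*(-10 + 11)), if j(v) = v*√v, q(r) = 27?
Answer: -27*I ≈ -27.0*I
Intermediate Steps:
j(v) = v^(3/2)
j(-1)*q((3 - 1)*(-10 + 11)) = (-1)^(3/2)*27 = -I*27 = -27*I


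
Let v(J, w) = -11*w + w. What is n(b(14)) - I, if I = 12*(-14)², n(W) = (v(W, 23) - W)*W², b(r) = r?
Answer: -50176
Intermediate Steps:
v(J, w) = -10*w
n(W) = W²*(-230 - W) (n(W) = (-10*23 - W)*W² = (-230 - W)*W² = W²*(-230 - W))
I = 2352 (I = 12*196 = 2352)
n(b(14)) - I = 14²*(-230 - 1*14) - 1*2352 = 196*(-230 - 14) - 2352 = 196*(-244) - 2352 = -47824 - 2352 = -50176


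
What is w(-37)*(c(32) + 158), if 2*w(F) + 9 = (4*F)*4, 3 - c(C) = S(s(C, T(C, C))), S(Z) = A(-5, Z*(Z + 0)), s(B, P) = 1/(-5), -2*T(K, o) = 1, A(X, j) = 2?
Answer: -95559/2 ≈ -47780.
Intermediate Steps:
T(K, o) = -1/2 (T(K, o) = -1/2*1 = -1/2)
s(B, P) = -1/5
S(Z) = 2
c(C) = 1 (c(C) = 3 - 1*2 = 3 - 2 = 1)
w(F) = -9/2 + 8*F (w(F) = -9/2 + ((4*F)*4)/2 = -9/2 + (16*F)/2 = -9/2 + 8*F)
w(-37)*(c(32) + 158) = (-9/2 + 8*(-37))*(1 + 158) = (-9/2 - 296)*159 = -601/2*159 = -95559/2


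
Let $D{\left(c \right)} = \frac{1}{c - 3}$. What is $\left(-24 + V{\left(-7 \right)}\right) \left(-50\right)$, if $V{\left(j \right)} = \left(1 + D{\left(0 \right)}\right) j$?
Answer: $\frac{4300}{3} \approx 1433.3$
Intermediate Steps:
$D{\left(c \right)} = \frac{1}{-3 + c}$
$V{\left(j \right)} = \frac{2 j}{3}$ ($V{\left(j \right)} = \left(1 + \frac{1}{-3 + 0}\right) j = \left(1 + \frac{1}{-3}\right) j = \left(1 - \frac{1}{3}\right) j = \frac{2 j}{3}$)
$\left(-24 + V{\left(-7 \right)}\right) \left(-50\right) = \left(-24 + \frac{2}{3} \left(-7\right)\right) \left(-50\right) = \left(-24 - \frac{14}{3}\right) \left(-50\right) = \left(- \frac{86}{3}\right) \left(-50\right) = \frac{4300}{3}$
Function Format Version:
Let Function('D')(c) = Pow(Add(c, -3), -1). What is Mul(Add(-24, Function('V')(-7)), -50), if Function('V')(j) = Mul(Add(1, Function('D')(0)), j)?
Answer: Rational(4300, 3) ≈ 1433.3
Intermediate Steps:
Function('D')(c) = Pow(Add(-3, c), -1)
Function('V')(j) = Mul(Rational(2, 3), j) (Function('V')(j) = Mul(Add(1, Pow(Add(-3, 0), -1)), j) = Mul(Add(1, Pow(-3, -1)), j) = Mul(Add(1, Rational(-1, 3)), j) = Mul(Rational(2, 3), j))
Mul(Add(-24, Function('V')(-7)), -50) = Mul(Add(-24, Mul(Rational(2, 3), -7)), -50) = Mul(Add(-24, Rational(-14, 3)), -50) = Mul(Rational(-86, 3), -50) = Rational(4300, 3)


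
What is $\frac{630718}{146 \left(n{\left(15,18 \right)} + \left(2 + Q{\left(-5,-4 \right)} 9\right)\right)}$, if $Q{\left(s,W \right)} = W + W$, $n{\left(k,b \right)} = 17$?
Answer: $- \frac{315359}{3869} \approx -81.509$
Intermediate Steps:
$Q{\left(s,W \right)} = 2 W$
$\frac{630718}{146 \left(n{\left(15,18 \right)} + \left(2 + Q{\left(-5,-4 \right)} 9\right)\right)} = \frac{630718}{146 \left(17 + \left(2 + 2 \left(-4\right) 9\right)\right)} = \frac{630718}{146 \left(17 + \left(2 - 72\right)\right)} = \frac{630718}{146 \left(17 - 70\right)} = \frac{630718}{146 \left(-53\right)} = \frac{630718}{-7738} = 630718 \left(- \frac{1}{7738}\right) = - \frac{315359}{3869}$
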